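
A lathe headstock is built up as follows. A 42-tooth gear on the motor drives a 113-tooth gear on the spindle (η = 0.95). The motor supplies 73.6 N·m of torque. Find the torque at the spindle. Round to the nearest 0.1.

gear mesh 113/42 = 2.6905 → τ = 73.6·2.6905·0.95 = 188.12 N·m

188.1 N·m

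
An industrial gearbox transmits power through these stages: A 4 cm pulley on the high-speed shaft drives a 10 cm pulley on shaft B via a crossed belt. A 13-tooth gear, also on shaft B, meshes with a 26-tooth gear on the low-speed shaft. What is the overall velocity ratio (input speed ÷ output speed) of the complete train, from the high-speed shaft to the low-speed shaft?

5

Each stage contributes driven/driver: belt 10/4 = 2.5, gear mesh 26/13 = 2.
Overall: 2.5 × 2 = 5.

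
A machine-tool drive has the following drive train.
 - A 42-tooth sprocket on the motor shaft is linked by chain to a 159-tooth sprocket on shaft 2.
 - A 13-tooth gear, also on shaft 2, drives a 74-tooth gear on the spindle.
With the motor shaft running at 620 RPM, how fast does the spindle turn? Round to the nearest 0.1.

28.8 RPM

chain 159/42 = 3.7857 → 620/3.7857 = 163.77 RPM
gear mesh 74/13 = 5.6923 → 163.77/5.6923 = 28.771 RPM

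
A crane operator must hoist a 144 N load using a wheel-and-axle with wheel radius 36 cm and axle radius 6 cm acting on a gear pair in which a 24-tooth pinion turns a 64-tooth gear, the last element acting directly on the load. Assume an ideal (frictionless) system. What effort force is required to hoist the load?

Wheel-and-axle MA = R/r = 36/6 = 6.
Gear pair MA = 64/24 = 2.6667.
Combined ideal MA = 6 × 2.6667 = 16.
Effort = load / MA = 144 / 16 = 9 N.

9 N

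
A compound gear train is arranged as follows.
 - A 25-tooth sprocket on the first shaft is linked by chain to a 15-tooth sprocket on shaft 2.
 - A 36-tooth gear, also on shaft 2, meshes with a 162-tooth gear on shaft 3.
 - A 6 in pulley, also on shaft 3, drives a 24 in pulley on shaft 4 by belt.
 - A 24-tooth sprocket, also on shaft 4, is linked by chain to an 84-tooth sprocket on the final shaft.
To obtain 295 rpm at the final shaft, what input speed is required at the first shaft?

Overall ratio R = 0.6 × 4.5 × 4 × 3.5 = 37.8.
Required input speed = output speed × R = 295 × 37.8 = 11151 rpm.

11151 rpm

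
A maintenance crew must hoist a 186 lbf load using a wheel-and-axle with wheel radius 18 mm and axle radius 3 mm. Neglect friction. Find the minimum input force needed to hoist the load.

31 lbf

Wheel-and-axle MA = R/r = 18/3 = 6.
Effort = load / MA = 186 / 6 = 31 lbf.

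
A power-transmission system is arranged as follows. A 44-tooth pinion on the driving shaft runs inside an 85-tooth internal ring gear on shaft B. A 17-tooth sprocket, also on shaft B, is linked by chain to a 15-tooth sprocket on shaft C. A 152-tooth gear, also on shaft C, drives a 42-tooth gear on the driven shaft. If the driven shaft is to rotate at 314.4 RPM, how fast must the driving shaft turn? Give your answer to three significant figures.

148 RPM

Overall ratio R = 1.9318 × 0.88235 × 0.27632 = 0.47099.
Required input speed = output speed × R = 314.4 × 0.47099 = 148.08 RPM.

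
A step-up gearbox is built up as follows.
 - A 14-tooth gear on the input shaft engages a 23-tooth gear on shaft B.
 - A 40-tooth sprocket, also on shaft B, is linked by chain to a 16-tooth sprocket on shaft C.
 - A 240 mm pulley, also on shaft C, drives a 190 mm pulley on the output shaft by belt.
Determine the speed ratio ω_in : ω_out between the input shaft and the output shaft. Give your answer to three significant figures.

Each stage contributes driven/driver: gear mesh 23/14 = 1.6429, chain 16/40 = 0.4, belt 190/240 = 0.79167.
Overall: 1.6429 × 0.4 × 0.79167 = 0.52024.

0.520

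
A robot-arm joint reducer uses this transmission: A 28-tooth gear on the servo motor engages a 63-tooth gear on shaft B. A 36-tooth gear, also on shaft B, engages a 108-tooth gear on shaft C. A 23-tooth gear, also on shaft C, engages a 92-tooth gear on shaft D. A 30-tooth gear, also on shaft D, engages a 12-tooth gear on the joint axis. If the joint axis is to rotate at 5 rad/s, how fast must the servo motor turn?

54 rad/s

Overall ratio R = 2.25 × 3 × 4 × 0.4 = 10.8.
Required input speed = output speed × R = 5 × 10.8 = 54 rad/s.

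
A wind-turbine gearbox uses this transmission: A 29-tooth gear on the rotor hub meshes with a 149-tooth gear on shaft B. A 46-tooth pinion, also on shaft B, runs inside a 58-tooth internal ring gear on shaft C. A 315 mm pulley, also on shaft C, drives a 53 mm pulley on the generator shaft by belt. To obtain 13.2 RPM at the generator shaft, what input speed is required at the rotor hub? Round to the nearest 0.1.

Overall ratio R = 5.1379 × 1.2609 × 0.16825 = 1.09.
Required input speed = output speed × R = 13.2 × 1.09 = 14.388 RPM.

14.4 RPM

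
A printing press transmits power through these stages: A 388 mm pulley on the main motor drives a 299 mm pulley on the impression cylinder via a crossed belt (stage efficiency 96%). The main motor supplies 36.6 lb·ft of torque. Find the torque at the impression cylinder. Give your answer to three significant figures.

belt 299/388 = 0.77062 → τ = 36.6·0.77062·0.96 = 27.076 lb·ft

27.1 lb·ft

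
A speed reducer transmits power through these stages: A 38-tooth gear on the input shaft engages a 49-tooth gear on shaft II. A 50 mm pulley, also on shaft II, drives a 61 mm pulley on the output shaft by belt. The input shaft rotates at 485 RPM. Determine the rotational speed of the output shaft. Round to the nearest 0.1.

308.3 RPM

the input shaft → shaft II (gear mesh, 49/38): 485 ÷ 1.2895 = 376.12 RPM
shaft II → the output shaft (belt, 61/50): 376.12 ÷ 1.22 = 308.3 RPM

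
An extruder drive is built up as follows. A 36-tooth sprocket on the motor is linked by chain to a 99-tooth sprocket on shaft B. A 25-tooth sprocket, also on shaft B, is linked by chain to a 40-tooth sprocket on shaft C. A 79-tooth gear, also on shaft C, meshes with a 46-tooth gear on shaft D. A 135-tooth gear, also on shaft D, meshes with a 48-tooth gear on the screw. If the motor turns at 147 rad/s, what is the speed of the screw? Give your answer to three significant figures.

161 rad/s

the motor → shaft B (chain, 99/36): 147 ÷ 2.75 = 53.455 rad/s
shaft B → shaft C (chain, 40/25): 53.455 ÷ 1.6 = 33.409 rad/s
shaft C → shaft D (gear mesh, 46/79): 33.409 ÷ 0.58228 = 57.376 rad/s
shaft D → the screw (gear mesh, 48/135): 57.376 ÷ 0.35556 = 161.37 rad/s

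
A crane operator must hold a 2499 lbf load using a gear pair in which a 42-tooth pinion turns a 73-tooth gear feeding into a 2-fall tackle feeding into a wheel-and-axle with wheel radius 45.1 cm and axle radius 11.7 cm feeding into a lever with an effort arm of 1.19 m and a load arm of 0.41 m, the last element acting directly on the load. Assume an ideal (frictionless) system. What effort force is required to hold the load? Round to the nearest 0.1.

64.3 lbf

Gear pair MA = 73/42 = 1.7381.
Block-and-tackle MA = number of supporting rope parts = 2.
Wheel-and-axle MA = R/r = 45.1/11.7 = 3.8547.
Lever MA = effort arm / load arm = 1.19/0.41 = 2.9024.
Combined ideal MA = 1.7381 × 2 × 3.8547 × 2.9024 = 38.892.
Effort = load / MA = 2499 / 38.892 = 64.255 lbf.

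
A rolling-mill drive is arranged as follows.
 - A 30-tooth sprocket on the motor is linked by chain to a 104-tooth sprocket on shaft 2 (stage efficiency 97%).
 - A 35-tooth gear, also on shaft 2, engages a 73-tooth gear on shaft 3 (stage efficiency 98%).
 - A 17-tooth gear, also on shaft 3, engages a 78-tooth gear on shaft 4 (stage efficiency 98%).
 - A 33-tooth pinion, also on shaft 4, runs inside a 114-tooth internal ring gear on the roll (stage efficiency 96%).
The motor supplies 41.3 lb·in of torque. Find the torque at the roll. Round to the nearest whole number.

4233 lb·in

Chain: ratio = 104/30 = 3.4667; torque at shaft 2 = 41.3 × 3.4667 × 0.97 = 138.88 lb·in.
Gear mesh: ratio = 73/35 = 2.0857; torque at shaft 3 = 138.88 × 2.0857 × 0.98 = 283.87 lb·in.
Gear mesh: ratio = 78/17 = 4.5882; torque at shaft 4 = 283.87 × 4.5882 × 0.98 = 1276.4 lb·in.
Internal gear: ratio = 114/33 = 3.4545; torque at the roll = 1276.4 × 3.4545 × 0.96 = 4233 lb·in.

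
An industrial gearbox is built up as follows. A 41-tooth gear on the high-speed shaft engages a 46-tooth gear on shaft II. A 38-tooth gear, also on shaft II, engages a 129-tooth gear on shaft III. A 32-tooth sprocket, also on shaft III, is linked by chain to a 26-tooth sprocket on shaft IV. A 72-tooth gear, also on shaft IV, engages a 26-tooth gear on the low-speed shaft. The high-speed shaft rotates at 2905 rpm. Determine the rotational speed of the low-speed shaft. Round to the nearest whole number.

2600 rpm

gear mesh 46/41 = 1.122 → 2905/1.122 = 2589.2 rpm
gear mesh 129/38 = 3.3947 → 2589.2/3.3947 = 762.72 rpm
chain 26/32 = 0.8125 → 762.72/0.8125 = 938.73 rpm
gear mesh 26/72 = 0.36111 → 938.73/0.36111 = 2599.6 rpm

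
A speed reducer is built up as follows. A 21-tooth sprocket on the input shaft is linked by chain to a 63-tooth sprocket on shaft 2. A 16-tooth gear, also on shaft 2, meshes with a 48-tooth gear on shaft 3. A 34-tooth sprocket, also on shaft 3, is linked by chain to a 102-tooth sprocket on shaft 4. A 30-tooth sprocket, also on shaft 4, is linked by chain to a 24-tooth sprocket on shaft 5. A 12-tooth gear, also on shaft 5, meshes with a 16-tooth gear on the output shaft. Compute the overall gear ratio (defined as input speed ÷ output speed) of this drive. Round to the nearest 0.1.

Each stage contributes driven/driver: chain 63/21 = 3, gear mesh 48/16 = 3, chain 102/34 = 3, chain 24/30 = 0.8, gear mesh 16/12 = 1.3333.
Overall: 3 × 3 × 3 × 0.8 × 1.3333 = 28.8.

28.8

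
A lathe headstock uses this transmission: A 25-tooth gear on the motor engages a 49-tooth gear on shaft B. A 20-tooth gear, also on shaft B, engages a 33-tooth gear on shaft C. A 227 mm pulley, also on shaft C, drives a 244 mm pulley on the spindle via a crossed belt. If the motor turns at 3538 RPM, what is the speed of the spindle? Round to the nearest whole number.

Gear mesh: ratio = 49/25 = 1.96, so shaft B turns at 3538 / 1.96 = 1805.1 RPM.
Gear mesh: ratio = 33/20 = 1.65, so shaft C turns at 1805.1 / 1.65 = 1094 RPM.
Belt: ratio = 244/227 = 1.0749, so the spindle turns at 1094 / 1.0749 = 1017.8 RPM.

1018 RPM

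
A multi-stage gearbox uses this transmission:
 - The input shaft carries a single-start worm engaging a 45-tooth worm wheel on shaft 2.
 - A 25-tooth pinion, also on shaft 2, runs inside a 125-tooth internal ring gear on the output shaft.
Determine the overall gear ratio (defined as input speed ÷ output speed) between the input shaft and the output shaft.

225

Each stage contributes driven/driver: worm 45/1 = 45, internal gear 125/25 = 5.
Overall: 45 × 5 = 225.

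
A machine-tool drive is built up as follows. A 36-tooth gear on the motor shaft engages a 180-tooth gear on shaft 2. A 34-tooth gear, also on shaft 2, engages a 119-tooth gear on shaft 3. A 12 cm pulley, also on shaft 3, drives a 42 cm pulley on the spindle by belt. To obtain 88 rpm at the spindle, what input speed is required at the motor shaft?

5390 rpm

Overall ratio R = 5 × 3.5 × 3.5 = 61.25.
Required input speed = output speed × R = 88 × 61.25 = 5390 rpm.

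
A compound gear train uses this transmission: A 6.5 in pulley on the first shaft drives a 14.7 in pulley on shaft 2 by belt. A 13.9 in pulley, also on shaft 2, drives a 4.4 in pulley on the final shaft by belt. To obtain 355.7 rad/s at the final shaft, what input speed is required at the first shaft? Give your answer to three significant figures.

255 rad/s

Overall ratio R = 2.2615 × 0.31655 = 0.71588.
Required input speed = output speed × R = 355.7 × 0.71588 = 254.64 rad/s.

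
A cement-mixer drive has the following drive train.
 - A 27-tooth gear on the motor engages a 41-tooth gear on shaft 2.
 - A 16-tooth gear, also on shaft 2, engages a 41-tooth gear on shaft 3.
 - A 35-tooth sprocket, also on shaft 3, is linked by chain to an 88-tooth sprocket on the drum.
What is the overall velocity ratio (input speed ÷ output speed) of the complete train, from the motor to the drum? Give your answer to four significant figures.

Each stage contributes driven/driver: gear mesh 41/27 = 1.5185, gear mesh 41/16 = 2.5625, chain 88/35 = 2.5143.
Overall: 1.5185 × 2.5625 × 2.5143 = 9.7836.

9.784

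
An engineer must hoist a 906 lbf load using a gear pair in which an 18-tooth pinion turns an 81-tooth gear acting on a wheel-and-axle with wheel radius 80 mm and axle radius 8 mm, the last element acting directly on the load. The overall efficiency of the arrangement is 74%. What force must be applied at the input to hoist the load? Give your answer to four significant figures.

Gear pair MA = 81/18 = 4.5.
Wheel-and-axle MA = R/r = 80/8 = 10.
Combined ideal MA = 4.5 × 10 = 45.
Actual MA = 45 × 0.74 = 33.3.
Effort = load / actual MA = 906 / 33.3 = 27.207 lbf.

27.21 lbf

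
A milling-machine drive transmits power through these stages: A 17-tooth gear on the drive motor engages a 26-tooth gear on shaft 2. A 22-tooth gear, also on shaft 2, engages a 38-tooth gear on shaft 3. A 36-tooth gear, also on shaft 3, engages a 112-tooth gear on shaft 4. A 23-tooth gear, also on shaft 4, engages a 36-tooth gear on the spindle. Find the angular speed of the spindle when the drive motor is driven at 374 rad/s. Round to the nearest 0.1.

the drive motor → shaft 2 (gear mesh, 26/17): 374 ÷ 1.5294 = 244.54 rad/s
shaft 2 → shaft 3 (gear mesh, 38/22): 244.54 ÷ 1.7273 = 141.57 rad/s
shaft 3 → shaft 4 (gear mesh, 112/36): 141.57 ÷ 3.1111 = 45.506 rad/s
shaft 4 → the spindle (gear mesh, 36/23): 45.506 ÷ 1.5652 = 29.073 rad/s

29.1 rad/s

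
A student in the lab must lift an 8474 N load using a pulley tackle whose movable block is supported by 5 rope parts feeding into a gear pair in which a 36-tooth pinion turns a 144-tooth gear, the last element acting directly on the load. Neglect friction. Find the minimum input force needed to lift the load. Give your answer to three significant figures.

Block-and-tackle MA = number of supporting rope parts = 5.
Gear pair MA = 144/36 = 4.
Combined ideal MA = 5 × 4 = 20.
Effort = load / MA = 8474 / 20 = 423.7 N.

424 N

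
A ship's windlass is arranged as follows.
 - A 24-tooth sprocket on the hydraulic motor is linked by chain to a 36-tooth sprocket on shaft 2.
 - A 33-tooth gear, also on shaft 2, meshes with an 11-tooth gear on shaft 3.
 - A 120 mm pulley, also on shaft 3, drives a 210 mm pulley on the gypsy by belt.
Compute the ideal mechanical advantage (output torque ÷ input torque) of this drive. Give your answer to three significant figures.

0.875

Each stage contributes driven/driver: chain 36/24 = 1.5, gear mesh 11/33 = 0.33333, belt 210/120 = 1.75.
Overall: 1.5 × 0.33333 × 1.75 = 0.875.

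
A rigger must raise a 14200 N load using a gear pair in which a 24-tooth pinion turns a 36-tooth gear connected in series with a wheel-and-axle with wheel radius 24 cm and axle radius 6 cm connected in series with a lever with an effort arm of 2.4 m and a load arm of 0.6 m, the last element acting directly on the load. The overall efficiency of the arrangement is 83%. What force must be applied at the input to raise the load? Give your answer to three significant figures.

713 N

Gear pair MA = 36/24 = 1.5.
Wheel-and-axle MA = R/r = 24/6 = 4.
Lever MA = effort arm / load arm = 2.4/0.6 = 4.
Combined ideal MA = 1.5 × 4 × 4 = 24.
Actual MA = 24 × 0.83 = 19.92.
Effort = load / actual MA = 14200 / 19.92 = 712.85 N.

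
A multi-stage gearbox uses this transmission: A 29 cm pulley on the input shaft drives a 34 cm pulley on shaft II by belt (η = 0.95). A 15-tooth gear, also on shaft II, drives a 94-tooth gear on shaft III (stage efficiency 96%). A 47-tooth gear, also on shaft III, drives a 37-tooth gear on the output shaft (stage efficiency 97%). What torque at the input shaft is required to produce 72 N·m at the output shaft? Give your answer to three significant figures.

Overall ratio R = 1.1724 × 6.2667 × 0.78723 = 5.7839; overall efficiency η = 0.95 × 0.96 × 0.97 = 0.8846.
Input torque = output torque / (R × η) = 72 / (5.7839 × 0.8846) = 14.072 N·m.

14.1 N·m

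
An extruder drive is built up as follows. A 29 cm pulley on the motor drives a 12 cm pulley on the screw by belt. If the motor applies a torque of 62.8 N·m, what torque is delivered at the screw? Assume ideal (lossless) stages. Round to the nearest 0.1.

Belt: ratio = 12/29 = 0.41379; torque at the screw = 62.8 × 0.41379 = 25.986 N·m.

26.0 N·m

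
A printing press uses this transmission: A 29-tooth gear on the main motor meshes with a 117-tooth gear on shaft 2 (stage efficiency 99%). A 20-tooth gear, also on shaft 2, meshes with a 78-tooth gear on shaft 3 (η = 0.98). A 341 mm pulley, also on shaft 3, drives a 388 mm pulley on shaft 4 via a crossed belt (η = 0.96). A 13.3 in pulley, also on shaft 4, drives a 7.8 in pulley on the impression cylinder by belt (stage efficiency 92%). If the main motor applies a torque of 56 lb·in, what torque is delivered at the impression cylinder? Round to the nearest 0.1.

503.8 lb·in

After the gear mesh (117/29): 56 × 4.0345 × 0.99 = 223.67 lb·in
After the gear mesh (78/20): 223.67 × 3.9 × 0.98 = 854.87 lb·in
After the belt (388/341): 854.87 × 1.1378 × 0.96 = 933.79 lb·in
After the belt (7.8/13.3): 933.79 × 0.58647 × 0.92 = 503.83 lb·in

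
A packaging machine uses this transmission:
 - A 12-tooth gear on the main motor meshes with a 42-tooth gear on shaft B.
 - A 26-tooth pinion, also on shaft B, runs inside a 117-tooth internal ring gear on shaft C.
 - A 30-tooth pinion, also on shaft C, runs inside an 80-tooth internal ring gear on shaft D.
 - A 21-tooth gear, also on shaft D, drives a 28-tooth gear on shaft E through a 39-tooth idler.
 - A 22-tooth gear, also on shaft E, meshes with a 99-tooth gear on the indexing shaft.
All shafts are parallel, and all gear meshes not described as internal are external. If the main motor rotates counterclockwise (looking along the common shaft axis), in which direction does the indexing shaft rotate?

counterclockwise

the main motor → shaft B: external mesh, 1 reversal → CW.
shaft B → shaft C: internal mesh, same direction → CW.
shaft C → shaft D: internal mesh, same direction → CW.
shaft D → shaft E: driver → idler → driven is 2 external meshes, 2 reversals → CW.
shaft E → the indexing shaft: external mesh, 1 reversal → CCW.
4 reversals in total — an even number — so the indexing shaft turns the same way as the main motor.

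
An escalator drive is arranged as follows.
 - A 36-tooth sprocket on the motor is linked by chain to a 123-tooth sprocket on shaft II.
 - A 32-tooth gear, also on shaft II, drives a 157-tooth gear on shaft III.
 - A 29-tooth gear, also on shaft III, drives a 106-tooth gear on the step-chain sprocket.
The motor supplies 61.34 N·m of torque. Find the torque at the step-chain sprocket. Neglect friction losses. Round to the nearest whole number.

3758 N·m

chain 123/36 = 3.4167 → τ = 61.34·3.4167 = 209.58 N·m
gear mesh 157/32 = 4.9062 → τ = 209.58·4.9062 = 1028.2 N·m
gear mesh 106/29 = 3.6552 → τ = 1028.2·3.6552 = 3758.4 N·m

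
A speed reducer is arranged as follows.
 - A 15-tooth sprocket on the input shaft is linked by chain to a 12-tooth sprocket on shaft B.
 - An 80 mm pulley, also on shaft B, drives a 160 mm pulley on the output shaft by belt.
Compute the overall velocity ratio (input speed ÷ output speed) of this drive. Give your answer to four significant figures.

Each stage contributes driven/driver: chain 12/15 = 0.8, belt 160/80 = 2.
Overall: 0.8 × 2 = 1.6.

1.600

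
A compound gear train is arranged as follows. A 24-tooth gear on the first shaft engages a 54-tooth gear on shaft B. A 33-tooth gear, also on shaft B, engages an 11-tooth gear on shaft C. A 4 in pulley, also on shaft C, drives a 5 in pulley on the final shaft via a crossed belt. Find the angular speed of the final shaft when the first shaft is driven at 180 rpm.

192 rpm

gear mesh 54/24 = 2.25 → 180/2.25 = 80 rpm
gear mesh 11/33 = 0.33333 → 80/0.33333 = 240 rpm
belt 5/4 = 1.25 → 240/1.25 = 192 rpm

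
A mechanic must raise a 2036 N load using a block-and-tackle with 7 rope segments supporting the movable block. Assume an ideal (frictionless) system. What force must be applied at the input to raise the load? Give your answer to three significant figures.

Block-and-tackle MA = number of supporting rope parts = 7.
Effort = load / MA = 2036 / 7 = 290.86 N.

291 N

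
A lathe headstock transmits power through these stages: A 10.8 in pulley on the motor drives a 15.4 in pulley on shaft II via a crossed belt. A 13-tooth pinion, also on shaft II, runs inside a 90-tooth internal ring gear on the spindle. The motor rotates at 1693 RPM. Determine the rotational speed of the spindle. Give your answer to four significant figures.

171.5 RPM

the motor → shaft II (belt, 15.4/10.8): 1693 ÷ 1.4259 = 1187.3 RPM
shaft II → the spindle (internal gear, 90/13): 1187.3 ÷ 6.9231 = 171.5 RPM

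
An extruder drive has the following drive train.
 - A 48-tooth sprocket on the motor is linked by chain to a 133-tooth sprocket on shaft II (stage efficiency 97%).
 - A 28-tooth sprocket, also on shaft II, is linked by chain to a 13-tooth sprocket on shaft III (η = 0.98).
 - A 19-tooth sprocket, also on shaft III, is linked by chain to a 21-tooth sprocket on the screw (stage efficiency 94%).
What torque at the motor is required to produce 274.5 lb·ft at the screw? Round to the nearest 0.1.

216.1 lb·ft

Overall ratio R = 2.7708 × 0.46429 × 1.1053 = 1.4219; overall efficiency η = 0.97 × 0.98 × 0.94 = 0.8936.
Input torque = output torque / (R × η) = 274.5 / (1.4219 × 0.8936) = 216.05 lb·ft.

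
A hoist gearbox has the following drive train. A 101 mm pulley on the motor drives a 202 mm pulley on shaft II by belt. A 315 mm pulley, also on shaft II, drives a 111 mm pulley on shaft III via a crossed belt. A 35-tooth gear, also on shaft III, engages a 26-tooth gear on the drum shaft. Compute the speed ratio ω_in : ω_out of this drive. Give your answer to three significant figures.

0.524

Each stage contributes driven/driver: belt 202/101 = 2, belt 111/315 = 0.35238, gear mesh 26/35 = 0.74286.
Overall: 2 × 0.35238 × 0.74286 = 0.52354.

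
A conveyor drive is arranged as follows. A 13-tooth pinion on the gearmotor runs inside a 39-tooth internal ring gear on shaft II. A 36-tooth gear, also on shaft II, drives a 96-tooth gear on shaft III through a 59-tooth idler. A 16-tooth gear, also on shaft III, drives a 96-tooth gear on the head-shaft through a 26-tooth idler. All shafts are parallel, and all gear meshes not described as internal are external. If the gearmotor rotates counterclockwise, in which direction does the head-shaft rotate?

counterclockwise

the gearmotor → shaft II: internal mesh, same direction → CCW.
shaft II → shaft III: driver → idler → driven is 2 external meshes, 2 reversals → CCW.
shaft III → the head-shaft: driver → idler → driven is 2 external meshes, 2 reversals → CCW.
4 reversals in total — an even number — so the head-shaft turns the same way as the gearmotor.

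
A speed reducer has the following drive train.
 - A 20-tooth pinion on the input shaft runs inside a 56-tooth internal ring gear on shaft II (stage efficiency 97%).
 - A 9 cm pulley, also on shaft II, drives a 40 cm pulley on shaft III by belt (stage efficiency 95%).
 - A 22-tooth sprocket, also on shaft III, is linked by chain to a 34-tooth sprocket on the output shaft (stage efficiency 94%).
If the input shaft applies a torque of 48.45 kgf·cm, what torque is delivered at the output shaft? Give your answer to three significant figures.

Internal gear: ratio = 56/20 = 2.8; torque at shaft II = 48.45 × 2.8 × 0.97 = 131.59 kgf·cm.
Belt: ratio = 40/9 = 4.4444; torque at shaft III = 131.59 × 4.4444 × 0.95 = 555.6 kgf·cm.
Chain: ratio = 34/22 = 1.5455; torque at the output shaft = 555.6 × 1.5455 × 0.94 = 807.14 kgf·cm.

807 kgf·cm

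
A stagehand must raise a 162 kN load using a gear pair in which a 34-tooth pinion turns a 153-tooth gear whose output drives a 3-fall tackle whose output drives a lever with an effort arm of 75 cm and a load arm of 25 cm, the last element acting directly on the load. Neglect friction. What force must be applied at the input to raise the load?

4 kN

Gear pair MA = 153/34 = 4.5.
Block-and-tackle MA = number of supporting rope parts = 3.
Lever MA = effort arm / load arm = 75/25 = 3.
Combined ideal MA = 4.5 × 3 × 3 = 40.5.
Effort = load / MA = 162 / 40.5 = 4 kN.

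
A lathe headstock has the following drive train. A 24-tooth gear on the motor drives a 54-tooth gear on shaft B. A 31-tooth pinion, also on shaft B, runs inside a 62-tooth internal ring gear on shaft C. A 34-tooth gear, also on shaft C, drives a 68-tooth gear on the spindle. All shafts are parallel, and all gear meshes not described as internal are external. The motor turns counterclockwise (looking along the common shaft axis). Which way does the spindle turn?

counterclockwise

the motor → shaft B: external mesh, 1 reversal → CW.
shaft B → shaft C: internal mesh, same direction → CW.
shaft C → the spindle: external mesh, 1 reversal → CCW.
2 reversals in total — an even number — so the spindle turns the same way as the motor.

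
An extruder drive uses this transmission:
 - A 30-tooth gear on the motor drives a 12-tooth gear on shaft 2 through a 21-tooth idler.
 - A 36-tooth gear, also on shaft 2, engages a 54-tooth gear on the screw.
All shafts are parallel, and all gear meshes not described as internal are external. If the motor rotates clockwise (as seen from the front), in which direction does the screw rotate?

the motor → shaft 2: driver → idler → driven is 2 external meshes, 2 reversals → CW.
shaft 2 → the screw: external mesh, 1 reversal → CCW.
3 reversals in total — an odd number — so the screw turns opposite to the motor.

counterclockwise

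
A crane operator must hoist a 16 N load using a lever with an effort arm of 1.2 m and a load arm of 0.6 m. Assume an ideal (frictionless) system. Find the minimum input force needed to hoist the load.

Lever MA = effort arm / load arm = 1.2/0.6 = 2.
Effort = load / MA = 16 / 2 = 8 N.

8 N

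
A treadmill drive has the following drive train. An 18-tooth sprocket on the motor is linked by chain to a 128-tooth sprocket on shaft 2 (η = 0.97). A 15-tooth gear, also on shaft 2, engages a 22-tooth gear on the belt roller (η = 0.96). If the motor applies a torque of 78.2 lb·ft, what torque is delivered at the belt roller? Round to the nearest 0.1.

759.5 lb·ft

chain 128/18 = 7.1111 → τ = 78.2·7.1111·0.97 = 539.41 lb·ft
gear mesh 22/15 = 1.4667 → τ = 539.41·1.4667·0.96 = 759.48 lb·ft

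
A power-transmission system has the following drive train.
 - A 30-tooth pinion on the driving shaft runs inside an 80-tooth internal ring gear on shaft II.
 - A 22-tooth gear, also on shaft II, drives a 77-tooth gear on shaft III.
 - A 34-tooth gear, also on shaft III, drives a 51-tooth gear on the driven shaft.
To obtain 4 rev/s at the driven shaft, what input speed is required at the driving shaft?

56 rev/s

Overall ratio R = 2.6667 × 3.5 × 1.5 = 14.
Required input speed = output speed × R = 4 × 14 = 56 rev/s.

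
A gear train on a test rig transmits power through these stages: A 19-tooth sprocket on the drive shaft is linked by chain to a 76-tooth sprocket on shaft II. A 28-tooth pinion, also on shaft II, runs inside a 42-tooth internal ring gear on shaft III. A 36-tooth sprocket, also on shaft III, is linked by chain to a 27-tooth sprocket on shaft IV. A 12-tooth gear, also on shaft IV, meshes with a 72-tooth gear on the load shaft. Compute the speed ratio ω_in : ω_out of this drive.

27

Each stage contributes driven/driver: chain 76/19 = 4, internal gear 42/28 = 1.5, chain 27/36 = 0.75, gear mesh 72/12 = 6.
Overall: 4 × 1.5 × 0.75 × 6 = 27.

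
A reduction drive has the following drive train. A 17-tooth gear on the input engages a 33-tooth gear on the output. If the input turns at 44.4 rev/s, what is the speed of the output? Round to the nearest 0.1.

gear mesh 33/17 = 1.9412 → 44.4/1.9412 = 22.873 rev/s

22.9 rev/s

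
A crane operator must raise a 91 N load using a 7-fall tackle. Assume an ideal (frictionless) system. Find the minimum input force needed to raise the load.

13 N

Block-and-tackle MA = number of supporting rope parts = 7.
Effort = load / MA = 91 / 7 = 13 N.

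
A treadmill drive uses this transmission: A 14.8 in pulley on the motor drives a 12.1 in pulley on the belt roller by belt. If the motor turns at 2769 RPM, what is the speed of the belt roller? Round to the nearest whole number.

3387 RPM

belt 12.1/14.8 = 0.81757 → 2769/0.81757 = 3386.9 RPM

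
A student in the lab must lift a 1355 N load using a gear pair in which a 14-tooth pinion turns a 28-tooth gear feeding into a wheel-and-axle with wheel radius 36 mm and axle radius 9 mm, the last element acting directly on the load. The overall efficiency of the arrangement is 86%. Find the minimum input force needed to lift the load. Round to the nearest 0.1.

Gear pair MA = 28/14 = 2.
Wheel-and-axle MA = R/r = 36/9 = 4.
Combined ideal MA = 2 × 4 = 8.
Actual MA = 8 × 0.86 = 6.88.
Effort = load / actual MA = 1355 / 6.88 = 196.95 N.

196.9 N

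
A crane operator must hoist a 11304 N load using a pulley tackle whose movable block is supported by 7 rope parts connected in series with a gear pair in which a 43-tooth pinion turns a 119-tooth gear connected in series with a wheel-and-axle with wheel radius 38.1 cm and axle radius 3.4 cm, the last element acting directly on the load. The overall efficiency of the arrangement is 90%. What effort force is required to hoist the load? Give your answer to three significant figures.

Block-and-tackle MA = number of supporting rope parts = 7.
Gear pair MA = 119/43 = 2.7674.
Wheel-and-axle MA = R/r = 38.1/3.4 = 11.206.
Combined ideal MA = 7 × 2.7674 × 11.206 = 217.08.
Actual MA = 217.08 × 0.90 = 195.37.
Effort = load / actual MA = 11304 / 195.37 = 57.858 N.

57.9 N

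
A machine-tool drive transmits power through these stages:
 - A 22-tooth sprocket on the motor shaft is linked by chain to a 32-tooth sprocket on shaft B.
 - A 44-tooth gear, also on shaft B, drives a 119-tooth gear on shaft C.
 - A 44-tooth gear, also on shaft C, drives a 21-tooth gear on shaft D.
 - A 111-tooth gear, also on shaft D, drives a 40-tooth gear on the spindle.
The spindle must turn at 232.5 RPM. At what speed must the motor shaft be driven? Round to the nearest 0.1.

Overall ratio R = 1.4545 × 2.7045 × 0.47727 × 0.36036 = 0.67659.
Required input speed = output speed × R = 232.5 × 0.67659 = 157.31 RPM.

157.3 RPM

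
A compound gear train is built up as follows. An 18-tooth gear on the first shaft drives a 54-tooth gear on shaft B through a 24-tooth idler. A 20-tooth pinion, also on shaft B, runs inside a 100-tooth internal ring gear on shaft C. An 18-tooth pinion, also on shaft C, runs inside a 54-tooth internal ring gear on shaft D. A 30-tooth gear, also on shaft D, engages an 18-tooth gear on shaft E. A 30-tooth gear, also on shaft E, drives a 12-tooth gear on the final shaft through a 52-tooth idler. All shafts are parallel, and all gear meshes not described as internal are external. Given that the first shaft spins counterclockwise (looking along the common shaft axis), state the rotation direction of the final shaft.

clockwise

the first shaft → shaft B: driver → idler → driven is 2 external meshes, 2 reversals → CCW.
shaft B → shaft C: internal mesh, same direction → CCW.
shaft C → shaft D: internal mesh, same direction → CCW.
shaft D → shaft E: external mesh, 1 reversal → CW.
shaft E → the final shaft: driver → idler → driven is 2 external meshes, 2 reversals → CW.
5 reversals in total — an odd number — so the final shaft turns opposite to the first shaft.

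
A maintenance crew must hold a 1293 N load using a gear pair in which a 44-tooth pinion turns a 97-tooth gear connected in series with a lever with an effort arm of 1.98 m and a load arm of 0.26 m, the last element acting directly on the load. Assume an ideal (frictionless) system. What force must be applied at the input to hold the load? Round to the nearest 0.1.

77.0 N

Gear pair MA = 97/44 = 2.2045.
Lever MA = effort arm / load arm = 1.98/0.26 = 7.6154.
Combined ideal MA = 2.2045 × 7.6154 = 16.788.
Effort = load / MA = 1293 / 16.788 = 77.017 N.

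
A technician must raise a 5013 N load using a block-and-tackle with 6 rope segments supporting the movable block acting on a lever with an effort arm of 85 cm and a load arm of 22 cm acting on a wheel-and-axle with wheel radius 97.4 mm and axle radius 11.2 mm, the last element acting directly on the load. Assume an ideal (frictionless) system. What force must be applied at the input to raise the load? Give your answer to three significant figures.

Block-and-tackle MA = number of supporting rope parts = 6.
Lever MA = effort arm / load arm = 85/22 = 3.8636.
Wheel-and-axle MA = R/r = 97.4/11.2 = 8.6964.
Combined ideal MA = 6 × 3.8636 × 8.6964 = 201.6.
Effort = load / MA = 5013 / 201.6 = 24.866 N.

24.9 N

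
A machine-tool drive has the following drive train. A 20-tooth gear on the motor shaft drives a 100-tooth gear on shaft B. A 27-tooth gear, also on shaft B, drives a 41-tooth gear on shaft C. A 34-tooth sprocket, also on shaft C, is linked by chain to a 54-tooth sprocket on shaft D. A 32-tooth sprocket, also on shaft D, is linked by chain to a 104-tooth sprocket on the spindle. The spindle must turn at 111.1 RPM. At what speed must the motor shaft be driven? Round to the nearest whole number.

4354 RPM

Overall ratio R = 5 × 1.5185 × 1.5882 × 3.25 = 39.191.
Required input speed = output speed × R = 111.1 × 39.191 = 4354.1 RPM.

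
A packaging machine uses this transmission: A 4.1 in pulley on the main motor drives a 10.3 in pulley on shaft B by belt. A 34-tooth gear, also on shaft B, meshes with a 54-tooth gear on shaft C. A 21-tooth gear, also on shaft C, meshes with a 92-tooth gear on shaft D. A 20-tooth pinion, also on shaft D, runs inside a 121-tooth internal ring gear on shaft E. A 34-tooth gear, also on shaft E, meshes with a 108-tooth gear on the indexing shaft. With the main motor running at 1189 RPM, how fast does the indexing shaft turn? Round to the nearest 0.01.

belt 10.3/4.1 = 2.5122 → 1189/2.5122 = 473.29 RPM
gear mesh 54/34 = 1.5882 → 473.29/1.5882 = 298 RPM
gear mesh 92/21 = 4.381 → 298/4.381 = 68.021 RPM
internal gear 121/20 = 6.05 → 68.021/6.05 = 11.243 RPM
gear mesh 108/34 = 3.1765 → 11.243/3.1765 = 3.5395 RPM

3.54 RPM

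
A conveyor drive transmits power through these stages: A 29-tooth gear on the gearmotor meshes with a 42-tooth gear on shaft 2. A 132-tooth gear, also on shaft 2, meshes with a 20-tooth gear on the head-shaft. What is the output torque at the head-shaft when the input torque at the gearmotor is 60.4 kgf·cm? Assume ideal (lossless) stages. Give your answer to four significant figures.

Gear mesh: ratio = 42/29 = 1.4483; torque at shaft 2 = 60.4 × 1.4483 = 87.476 kgf·cm.
Gear mesh: ratio = 20/132 = 0.15152; torque at the head-shaft = 87.476 × 0.15152 = 13.254 kgf·cm.

13.25 kgf·cm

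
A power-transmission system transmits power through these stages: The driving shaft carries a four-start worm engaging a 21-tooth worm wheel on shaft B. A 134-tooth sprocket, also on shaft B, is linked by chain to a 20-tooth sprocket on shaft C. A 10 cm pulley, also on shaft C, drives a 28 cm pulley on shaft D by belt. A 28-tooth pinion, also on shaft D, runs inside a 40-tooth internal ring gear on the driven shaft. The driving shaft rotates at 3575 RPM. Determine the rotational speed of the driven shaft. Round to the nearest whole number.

Worm: ratio = 21/4 = 5.25, so shaft B turns at 3575 / 5.25 = 680.95 RPM.
Chain: ratio = 20/134 = 0.14925, so shaft C turns at 680.95 / 0.14925 = 4562.4 RPM.
Belt: ratio = 28/10 = 2.8, so shaft D turns at 4562.4 / 2.8 = 1629.4 RPM.
Internal gear: ratio = 40/28 = 1.4286, so the driven shaft turns at 1629.4 / 1.4286 = 1140.6 RPM.

1141 RPM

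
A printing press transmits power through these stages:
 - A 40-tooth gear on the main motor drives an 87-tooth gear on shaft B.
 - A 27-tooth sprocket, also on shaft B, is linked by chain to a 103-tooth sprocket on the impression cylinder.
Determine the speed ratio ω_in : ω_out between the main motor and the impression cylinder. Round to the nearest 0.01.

8.30

Each stage contributes driven/driver: gear mesh 87/40 = 2.175, chain 103/27 = 3.8148.
Overall: 2.175 × 3.8148 = 8.2972.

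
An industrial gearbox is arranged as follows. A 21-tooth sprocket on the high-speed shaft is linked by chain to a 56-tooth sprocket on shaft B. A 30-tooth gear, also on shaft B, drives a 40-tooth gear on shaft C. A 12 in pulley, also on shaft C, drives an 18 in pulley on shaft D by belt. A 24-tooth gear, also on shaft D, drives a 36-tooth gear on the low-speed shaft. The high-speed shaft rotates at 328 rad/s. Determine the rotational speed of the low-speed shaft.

Chain: ratio = 56/21 = 2.6667, so shaft B turns at 328 / 2.6667 = 123 rad/s.
Gear mesh: ratio = 40/30 = 1.3333, so shaft C turns at 123 / 1.3333 = 92.25 rad/s.
Belt: ratio = 18/12 = 1.5, so shaft D turns at 92.25 / 1.5 = 61.5 rad/s.
Gear mesh: ratio = 36/24 = 1.5, so the low-speed shaft turns at 61.5 / 1.5 = 41 rad/s.

41 rad/s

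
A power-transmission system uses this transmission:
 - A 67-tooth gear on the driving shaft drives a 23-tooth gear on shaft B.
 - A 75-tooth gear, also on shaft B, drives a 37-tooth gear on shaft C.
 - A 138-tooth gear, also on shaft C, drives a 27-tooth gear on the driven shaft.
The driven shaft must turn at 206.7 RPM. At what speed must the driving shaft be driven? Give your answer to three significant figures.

Overall ratio R = 0.34328 × 0.49333 × 0.19565 = 0.033134.
Required input speed = output speed × R = 206.7 × 0.033134 = 6.8489 RPM.

6.85 RPM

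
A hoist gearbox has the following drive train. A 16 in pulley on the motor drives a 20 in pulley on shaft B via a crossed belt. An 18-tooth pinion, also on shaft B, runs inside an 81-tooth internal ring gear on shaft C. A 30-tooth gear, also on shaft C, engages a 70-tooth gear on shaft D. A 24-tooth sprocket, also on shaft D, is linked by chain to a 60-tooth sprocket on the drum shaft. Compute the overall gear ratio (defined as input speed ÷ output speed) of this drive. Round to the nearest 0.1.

32.8

Each stage contributes driven/driver: belt 20/16 = 1.25, internal gear 81/18 = 4.5, gear mesh 70/30 = 2.3333, chain 60/24 = 2.5.
Overall: 1.25 × 4.5 × 2.3333 × 2.5 = 32.812.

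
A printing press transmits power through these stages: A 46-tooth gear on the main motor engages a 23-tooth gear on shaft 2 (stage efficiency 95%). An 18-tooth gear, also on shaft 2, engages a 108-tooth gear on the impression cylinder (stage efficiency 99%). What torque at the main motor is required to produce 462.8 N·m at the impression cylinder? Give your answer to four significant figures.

164.0 N·m

Overall ratio R = 0.5 × 6 = 3; overall efficiency η = 0.95 × 0.99 = 0.9405.
Input torque = output torque / (R × η) = 462.8 / (3 × 0.9405) = 164.03 N·m.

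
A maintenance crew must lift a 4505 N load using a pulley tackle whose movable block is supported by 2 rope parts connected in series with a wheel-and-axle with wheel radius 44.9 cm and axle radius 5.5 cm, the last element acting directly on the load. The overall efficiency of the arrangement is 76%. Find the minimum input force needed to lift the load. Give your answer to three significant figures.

363 N

Block-and-tackle MA = number of supporting rope parts = 2.
Wheel-and-axle MA = R/r = 44.9/5.5 = 8.1636.
Combined ideal MA = 2 × 8.1636 = 16.327.
Actual MA = 16.327 × 0.76 = 12.409.
Effort = load / actual MA = 4505 / 12.409 = 363.05 N.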